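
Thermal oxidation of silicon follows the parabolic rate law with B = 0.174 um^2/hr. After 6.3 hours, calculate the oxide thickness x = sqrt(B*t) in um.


Step 1: Compute B*t = 0.174 * 6.3 = 1.0962
Step 2: x = sqrt(1.0962)
x = 1.047 um


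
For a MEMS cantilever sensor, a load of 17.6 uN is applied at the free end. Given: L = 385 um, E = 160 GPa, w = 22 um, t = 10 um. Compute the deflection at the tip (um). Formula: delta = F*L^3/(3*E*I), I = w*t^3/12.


Step 1: Calculate the second moment of area.
I = w * t^3 / 12 = 22 * 10^3 / 12 = 1833.3333 um^4
Step 2: Convert E to consistent units (1 GPa = 1000 uN/um^2).
E = 160 GPa = 160000 uN/um^2
Step 3: Calculate tip deflection.
delta = F * L^3 / (3 * E * I)
delta = 17.6 * 385^3 / (3 * 160000 * 1833.3333)
delta = 1.1413 um


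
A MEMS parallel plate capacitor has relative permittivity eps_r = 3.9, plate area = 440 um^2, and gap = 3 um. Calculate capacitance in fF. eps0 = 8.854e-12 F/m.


Step 1: Convert area to m^2: A = 440e-12 m^2
Step 2: Convert gap to m: d = 3e-6 m
Step 3: C = eps0 * eps_r * A / d
C = 8.854e-12 * 3.9 * 440e-12 / 3e-6
Step 4: Convert to fF (multiply by 1e15).
C = 5.06 fF


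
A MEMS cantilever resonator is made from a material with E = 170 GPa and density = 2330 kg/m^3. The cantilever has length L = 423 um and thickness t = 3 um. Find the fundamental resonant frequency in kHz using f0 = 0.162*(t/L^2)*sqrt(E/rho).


Step 1: Convert units to SI.
t_SI = 3e-6 m, L_SI = 423e-6 m
Step 2: Calculate sqrt(E/rho).
sqrt(170e9 / 2330) = 8541.74 m/s
Step 3: Compute f0.
f0 = 0.162 * 3e-6 / (423e-6)^2 * 8541.74 = 23200.7 Hz = 23.2 kHz


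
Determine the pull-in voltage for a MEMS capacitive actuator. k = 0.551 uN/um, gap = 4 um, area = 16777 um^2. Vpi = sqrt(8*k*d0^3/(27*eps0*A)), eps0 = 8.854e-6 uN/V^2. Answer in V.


Step 1: Compute numerator: 8 * k * d0^3 = 8 * 0.551 * 4^3 = 282.112
Step 2: Compute denominator: 27 * eps0 * A = 27 * 8.854e-6 * 16777 = 4.010676
Step 3: Vpi = sqrt(282.112 / 4.010676)
Vpi = 8.39 V


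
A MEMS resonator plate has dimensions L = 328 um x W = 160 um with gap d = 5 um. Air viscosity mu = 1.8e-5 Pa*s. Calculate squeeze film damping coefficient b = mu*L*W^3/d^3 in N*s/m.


Step 1: Convert to SI.
L = 328e-6 m, W = 160e-6 m, d = 5e-6 m
Step 2: W^3 = (160e-6)^3 = 4.10e-12 m^3
Step 3: d^3 = (5e-6)^3 = 1.25e-16 m^3
Step 4: b = 1.8e-5 * 328e-6 * 4.10e-12 / 1.25e-16
b = 1.93e-04 N*s/m


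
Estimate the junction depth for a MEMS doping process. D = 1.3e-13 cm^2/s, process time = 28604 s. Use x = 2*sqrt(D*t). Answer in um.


Step 1: Compute D*t = 1.3e-13 * 28604 = 3.71852e-09 cm^2
Step 2: sqrt(D*t) = 6.098e-05 cm
Step 3: x = 2 * 6.098e-05 cm = 1.2196e-04 cm
Step 4: Convert to um (1 cm = 1e4 um): x = 1.22 um


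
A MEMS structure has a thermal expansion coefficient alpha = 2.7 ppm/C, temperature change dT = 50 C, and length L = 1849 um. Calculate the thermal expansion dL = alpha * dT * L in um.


Step 1: Convert CTE: alpha = 2.7 ppm/C = 2.7e-6 /C
Step 2: dL = 2.7e-6 * 50 * 1849
dL = 0.2496 um


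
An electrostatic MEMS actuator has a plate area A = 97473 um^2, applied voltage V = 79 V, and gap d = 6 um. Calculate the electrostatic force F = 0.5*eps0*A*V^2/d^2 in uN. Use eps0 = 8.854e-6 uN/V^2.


Step 1: Identify parameters.
eps0 = 8.854e-6 uN/V^2, A = 97473 um^2, V = 79 V, d = 6 um
Step 2: Compute V^2 = 79^2 = 6241
Step 3: Compute d^2 = 6^2 = 36
Step 4: F = 0.5 * 8.854e-6 * 97473 * 6241 / 36
F = 74.808 uN


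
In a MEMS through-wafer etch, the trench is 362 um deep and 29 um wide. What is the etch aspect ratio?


Step 1: AR = depth / width
Step 2: AR = 362 / 29
AR = 12.5


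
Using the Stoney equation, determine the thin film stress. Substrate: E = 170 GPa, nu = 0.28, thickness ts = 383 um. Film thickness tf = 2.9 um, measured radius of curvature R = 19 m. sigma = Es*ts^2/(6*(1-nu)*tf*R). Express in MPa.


Step 1: Compute numerator: Es * ts^2 = 170 * 383^2 = 24937130 (GPa*um^2)
Step 2: Compute denominator (R in um): 6*(1-nu)*tf*R = 6*0.72*2.9*19e6 = 238032000.0 (um^2)
Step 3: sigma (GPa) = 24937130 / 238032000.0 = 1.04764e-01 GPa
Step 4: Convert to MPa (x1000): sigma = 104.8 MPa


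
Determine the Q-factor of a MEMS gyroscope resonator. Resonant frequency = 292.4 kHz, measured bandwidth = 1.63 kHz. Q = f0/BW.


Step 1: Q = f0 / bandwidth
Step 2: Q = 292.4 / 1.63
Q = 179.4


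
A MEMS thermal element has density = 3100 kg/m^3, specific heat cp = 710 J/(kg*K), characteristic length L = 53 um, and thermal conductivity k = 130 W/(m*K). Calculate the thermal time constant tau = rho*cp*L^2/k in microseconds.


Step 1: Convert L to m: L = 53e-6 m
Step 2: L^2 = (53e-6)^2 = 2.809e-09 m^2
Step 3: tau = 3100 * 710 * 2.809e-09 / 130 = 4.755853e-05 s
Step 4: Convert to microseconds (multiply by 1e6).
tau = 47.559 us


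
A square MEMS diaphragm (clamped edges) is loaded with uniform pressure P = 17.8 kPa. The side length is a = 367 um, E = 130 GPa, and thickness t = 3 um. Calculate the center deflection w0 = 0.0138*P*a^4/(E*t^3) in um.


Step 1: Convert pressure to compatible units (E is in GPa, so P in GPa).
P = 17.8 kPa = 17.8e-6 GPa
Step 2: Compute numerator: 0.0138 * P * a^4.
a^4 = 367^4 = 18141126721
numerator = 0.0138 * 17.8e-6 * 18141126721 = 4.456186e+03
Step 3: Compute denominator: E * t^3 = 130 * 3^3 = 3510
Step 4: w0 = numerator / denominator = 4.456186e+03 / 3510 = 1.2696 um


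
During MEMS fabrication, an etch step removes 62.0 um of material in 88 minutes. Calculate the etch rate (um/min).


Step 1: Etch rate = depth / time
Step 2: rate = 62.0 / 88
rate = 0.705 um/min


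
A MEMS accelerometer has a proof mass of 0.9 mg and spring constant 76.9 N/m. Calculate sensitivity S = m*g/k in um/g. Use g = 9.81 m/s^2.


Step 1: Convert mass: m = 0.9 mg = 9.00e-07 kg
Step 2: S = m * g / k = 9.00e-07 * 9.81 / 76.9
Step 3: S = 1.15e-07 m/g
Step 4: Convert to um/g: S = 0.115 um/g


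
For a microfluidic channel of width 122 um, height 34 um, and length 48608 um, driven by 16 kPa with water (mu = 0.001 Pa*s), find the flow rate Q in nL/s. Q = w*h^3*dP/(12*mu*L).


Step 1: Convert all dimensions to SI (meters).
w = 122e-6 m, h = 34e-6 m, L = 48608e-6 m, dP = 16e3 Pa
Step 2: Q = w * h^3 * dP / (12 * mu * L)
Q = 122e-6 * (34e-6)^3 * 16e3 / (12 * 0.001 * 48608e-6) = 1.3153083e-10 m^3/s
Step 3: Convert Q from m^3/s to nL/s (1 m^3 = 1e12 nL, so multiply by 1e12).
Q = 131.531 nL/s


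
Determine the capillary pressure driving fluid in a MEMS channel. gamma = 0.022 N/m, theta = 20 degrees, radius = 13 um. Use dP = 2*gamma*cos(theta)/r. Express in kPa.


Step 1: cos(20 deg) = 0.9397
Step 2: Convert r to m: r = 13e-6 m
Step 3: dP = 2 * 0.022 * 0.9397 / 13e-6 = 3180.5 Pa
Step 4: Convert Pa to kPa (divide by 1000).
dP = 3.18 kPa


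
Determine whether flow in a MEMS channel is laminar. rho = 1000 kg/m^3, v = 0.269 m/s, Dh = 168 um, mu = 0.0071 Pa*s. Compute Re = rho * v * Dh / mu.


Step 1: Convert Dh to meters: Dh = 168e-6 m
Step 2: Re = rho * v * Dh / mu
Re = 1000 * 0.269 * 168e-6 / 0.0071
Re = 6.365
Since Re = 6.365 is below ~2300, the flow is laminar.


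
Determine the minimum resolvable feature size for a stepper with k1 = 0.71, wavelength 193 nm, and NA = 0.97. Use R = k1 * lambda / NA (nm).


Step 1: Identify values: k1 = 0.71, lambda = 193 nm, NA = 0.97
Step 2: R = k1 * lambda / NA
R = 0.71 * 193 / 0.97
R = 141.3 nm


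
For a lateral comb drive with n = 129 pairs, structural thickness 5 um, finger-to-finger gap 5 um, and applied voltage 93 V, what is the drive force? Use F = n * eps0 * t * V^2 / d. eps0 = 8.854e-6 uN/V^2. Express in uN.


Step 1: Parameters: n=129, eps0=8.854e-6 uN/V^2, t=5 um, V=93 V, d=5 um
Step 2: V^2 = 8649
Step 3: F = 129 * 8.854e-6 * 5 * 8649 / 5
F = 9.879 uN


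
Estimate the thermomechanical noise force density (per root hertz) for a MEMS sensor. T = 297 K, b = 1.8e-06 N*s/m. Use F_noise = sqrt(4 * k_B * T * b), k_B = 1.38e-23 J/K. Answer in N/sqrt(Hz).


Step 1: Compute 4 * k_B * T * b
= 4 * 1.38e-23 * 297 * 1.8e-06
= 2.9510e-26 N^2/Hz
Step 2: F_noise = sqrt(2.9510e-26)
F_noise = 1.72e-13 N/sqrt(Hz)


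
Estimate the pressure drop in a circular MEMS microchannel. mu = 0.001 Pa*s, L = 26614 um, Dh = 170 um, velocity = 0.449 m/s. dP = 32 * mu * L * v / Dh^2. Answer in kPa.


Step 1: Convert to SI: L = 26614e-6 m, Dh = 170e-6 m
Step 2: dP = 32 * 0.001 * 26614e-6 * 0.449 / (170e-6)^2
Step 3: dP = 13231.49 Pa
Step 4: Convert to kPa: dP = 13.23 kPa


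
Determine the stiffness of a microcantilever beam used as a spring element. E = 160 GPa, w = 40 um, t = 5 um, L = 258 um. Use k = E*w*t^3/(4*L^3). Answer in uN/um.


Step 1: Convert E to consistent units (1 GPa = 1000 uN/um^2).
E = 160 GPa = 160000 uN/um^2
Step 2: Compute t^3 = 5^3 = 125
Step 3: Compute L^3 = 258^3 = 17173512
Step 4: k = 160000 * 40 * 125 / (4 * 17173512)
k = 11.6458 uN/um


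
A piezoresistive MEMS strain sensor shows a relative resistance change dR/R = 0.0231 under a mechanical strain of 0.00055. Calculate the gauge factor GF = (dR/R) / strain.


Step 1: Identify values.
dR/R = 0.0231, strain = 0.00055
Step 2: GF = (dR/R) / strain = 0.0231 / 0.00055
GF = 42.0


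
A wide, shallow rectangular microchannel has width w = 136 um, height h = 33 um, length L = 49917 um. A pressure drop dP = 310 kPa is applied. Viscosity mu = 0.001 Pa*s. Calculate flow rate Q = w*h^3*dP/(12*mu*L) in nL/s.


Step 1: Convert all dimensions to SI (meters).
w = 136e-6 m, h = 33e-6 m, L = 49917e-6 m, dP = 310e3 Pa
Step 2: Q = w * h^3 * dP / (12 * mu * L)
Q = 136e-6 * (33e-6)^3 * 310e3 / (12 * 0.001 * 49917e-6) = 2.52937196e-09 m^3/s
Step 3: Convert Q from m^3/s to nL/s (1 m^3 = 1e12 nL, so multiply by 1e12).
Q = 2529.372 nL/s


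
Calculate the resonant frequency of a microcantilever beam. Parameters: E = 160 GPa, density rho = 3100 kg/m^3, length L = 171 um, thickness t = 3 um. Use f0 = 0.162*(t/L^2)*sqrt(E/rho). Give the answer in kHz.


Step 1: Convert units to SI.
t_SI = 3e-6 m, L_SI = 171e-6 m
Step 2: Calculate sqrt(E/rho).
sqrt(160e9 / 3100) = 7184.21 m/s
Step 3: Compute f0.
f0 = 0.162 * 3e-6 / (171e-6)^2 * 7184.21 = 119405.2 Hz = 119.41 kHz


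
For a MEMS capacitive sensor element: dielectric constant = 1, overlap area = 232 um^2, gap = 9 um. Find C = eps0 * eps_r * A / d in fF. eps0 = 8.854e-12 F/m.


Step 1: Convert area to m^2: A = 232e-12 m^2
Step 2: Convert gap to m: d = 9e-6 m
Step 3: C = eps0 * eps_r * A / d
C = 8.854e-12 * 1 * 232e-12 / 9e-6
Step 4: Convert to fF (multiply by 1e15).
C = 0.23 fF


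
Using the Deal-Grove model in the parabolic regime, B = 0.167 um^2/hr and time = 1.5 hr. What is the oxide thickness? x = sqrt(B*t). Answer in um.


Step 1: Compute B*t = 0.167 * 1.5 = 0.2505
Step 2: x = sqrt(0.2505)
x = 0.5 um


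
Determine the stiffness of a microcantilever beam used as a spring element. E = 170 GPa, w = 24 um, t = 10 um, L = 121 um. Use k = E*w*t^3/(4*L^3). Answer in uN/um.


Step 1: Convert E to consistent units (1 GPa = 1000 uN/um^2).
E = 170 GPa = 170000 uN/um^2
Step 2: Compute t^3 = 10^3 = 1000
Step 3: Compute L^3 = 121^3 = 1771561
Step 4: k = 170000 * 24 * 1000 / (4 * 1771561)
k = 575.7634 uN/um


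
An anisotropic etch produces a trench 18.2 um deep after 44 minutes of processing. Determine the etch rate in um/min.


Step 1: Etch rate = depth / time
Step 2: rate = 18.2 / 44
rate = 0.414 um/min


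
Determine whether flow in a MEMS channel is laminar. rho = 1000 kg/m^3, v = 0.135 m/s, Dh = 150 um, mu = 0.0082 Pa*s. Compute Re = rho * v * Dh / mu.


Step 1: Convert Dh to meters: Dh = 150e-6 m
Step 2: Re = rho * v * Dh / mu
Re = 1000 * 0.135 * 150e-6 / 0.0082
Re = 2.47
Since Re = 2.47 is below ~2300, the flow is laminar.


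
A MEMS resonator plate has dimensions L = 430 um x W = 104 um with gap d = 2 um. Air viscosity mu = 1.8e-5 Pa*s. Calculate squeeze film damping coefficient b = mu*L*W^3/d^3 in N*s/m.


Step 1: Convert to SI.
L = 430e-6 m, W = 104e-6 m, d = 2e-6 m
Step 2: W^3 = (104e-6)^3 = 1.12e-12 m^3
Step 3: d^3 = (2e-6)^3 = 8.00e-18 m^3
Step 4: b = 1.8e-5 * 430e-6 * 1.12e-12 / 8.00e-18
b = 1.09e-03 N*s/m


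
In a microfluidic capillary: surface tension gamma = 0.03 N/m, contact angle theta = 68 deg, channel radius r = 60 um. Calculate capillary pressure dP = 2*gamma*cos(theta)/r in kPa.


Step 1: cos(68 deg) = 0.3746
Step 2: Convert r to m: r = 60e-6 m
Step 3: dP = 2 * 0.03 * 0.3746 / 60e-6 = 374.6 Pa
Step 4: Convert Pa to kPa (divide by 1000).
dP = 0.37 kPa


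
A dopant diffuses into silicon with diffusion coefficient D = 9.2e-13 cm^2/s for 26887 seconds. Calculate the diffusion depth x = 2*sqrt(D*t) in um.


Step 1: Compute D*t = 9.2e-13 * 26887 = 2.473604e-08 cm^2
Step 2: sqrt(D*t) = 1.57277e-04 cm
Step 3: x = 2 * 1.57277e-04 cm = 3.14554e-04 cm
Step 4: Convert to um (1 cm = 1e4 um): x = 3.146 um


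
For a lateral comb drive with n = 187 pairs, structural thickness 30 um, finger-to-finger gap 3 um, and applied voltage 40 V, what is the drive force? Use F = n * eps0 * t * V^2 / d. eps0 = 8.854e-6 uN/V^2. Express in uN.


Step 1: Parameters: n=187, eps0=8.854e-6 uN/V^2, t=30 um, V=40 V, d=3 um
Step 2: V^2 = 1600
Step 3: F = 187 * 8.854e-6 * 30 * 1600 / 3
F = 26.491 uN


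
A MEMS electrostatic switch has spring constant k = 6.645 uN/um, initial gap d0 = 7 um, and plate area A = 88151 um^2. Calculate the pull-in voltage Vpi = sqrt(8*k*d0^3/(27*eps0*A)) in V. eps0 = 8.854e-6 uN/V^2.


Step 1: Compute numerator: 8 * k * d0^3 = 8 * 6.645 * 7^3 = 18233.88
Step 2: Compute denominator: 27 * eps0 * A = 27 * 8.854e-6 * 88151 = 21.073202
Step 3: Vpi = sqrt(18233.88 / 21.073202)
Vpi = 29.42 V


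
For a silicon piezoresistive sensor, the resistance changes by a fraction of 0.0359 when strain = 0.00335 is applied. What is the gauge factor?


Step 1: Identify values.
dR/R = 0.0359, strain = 0.00335
Step 2: GF = (dR/R) / strain = 0.0359 / 0.00335
GF = 10.7


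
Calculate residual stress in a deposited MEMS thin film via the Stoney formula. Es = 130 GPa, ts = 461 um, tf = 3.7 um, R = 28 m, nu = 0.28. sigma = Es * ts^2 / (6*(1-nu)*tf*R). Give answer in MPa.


Step 1: Compute numerator: Es * ts^2 = 130 * 461^2 = 27627730 (GPa*um^2)
Step 2: Compute denominator (R in um): 6*(1-nu)*tf*R = 6*0.72*3.7*28e6 = 447552000.0 (um^2)
Step 3: sigma (GPa) = 27627730 / 447552000.0 = 6.1731e-02 GPa
Step 4: Convert to MPa (x1000): sigma = 61.7 MPa


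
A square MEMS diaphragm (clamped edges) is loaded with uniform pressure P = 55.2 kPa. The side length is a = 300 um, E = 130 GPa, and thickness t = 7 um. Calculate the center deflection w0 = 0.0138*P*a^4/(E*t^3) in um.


Step 1: Convert pressure to compatible units (E is in GPa, so P in GPa).
P = 55.2 kPa = 55.2e-6 GPa
Step 2: Compute numerator: 0.0138 * P * a^4.
a^4 = 300^4 = 8100000000
numerator = 0.0138 * 55.2e-6 * 8100000000 = 6.17026e+03
Step 3: Compute denominator: E * t^3 = 130 * 7^3 = 44590
Step 4: w0 = numerator / denominator = 6.17026e+03 / 44590 = 0.1384 um


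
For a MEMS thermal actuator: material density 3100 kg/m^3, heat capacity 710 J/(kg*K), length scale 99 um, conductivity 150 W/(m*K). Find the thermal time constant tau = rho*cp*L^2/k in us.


Step 1: Convert L to m: L = 99e-6 m
Step 2: L^2 = (99e-6)^2 = 9.801e-09 m^2
Step 3: tau = 3100 * 710 * 9.801e-09 / 150 = 1.4381334e-04 s
Step 4: Convert to microseconds (multiply by 1e6).
tau = 143.813 us


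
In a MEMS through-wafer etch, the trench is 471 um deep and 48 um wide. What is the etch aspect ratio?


Step 1: AR = depth / width
Step 2: AR = 471 / 48
AR = 9.8


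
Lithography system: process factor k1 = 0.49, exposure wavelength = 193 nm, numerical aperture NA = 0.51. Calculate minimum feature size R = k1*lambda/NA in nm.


Step 1: Identify values: k1 = 0.49, lambda = 193 nm, NA = 0.51
Step 2: R = k1 * lambda / NA
R = 0.49 * 193 / 0.51
R = 185.4 nm


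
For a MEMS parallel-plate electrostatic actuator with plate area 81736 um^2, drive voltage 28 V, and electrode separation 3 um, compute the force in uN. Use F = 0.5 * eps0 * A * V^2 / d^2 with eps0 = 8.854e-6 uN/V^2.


Step 1: Identify parameters.
eps0 = 8.854e-6 uN/V^2, A = 81736 um^2, V = 28 V, d = 3 um
Step 2: Compute V^2 = 28^2 = 784
Step 3: Compute d^2 = 3^2 = 9
Step 4: F = 0.5 * 8.854e-6 * 81736 * 784 / 9
F = 31.521 uN


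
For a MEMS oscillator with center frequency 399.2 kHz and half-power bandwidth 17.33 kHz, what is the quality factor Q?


Step 1: Q = f0 / bandwidth
Step 2: Q = 399.2 / 17.33
Q = 23.0


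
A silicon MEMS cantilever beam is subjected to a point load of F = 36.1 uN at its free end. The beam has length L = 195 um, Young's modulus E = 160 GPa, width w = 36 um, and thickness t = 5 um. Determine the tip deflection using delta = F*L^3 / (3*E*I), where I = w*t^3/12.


Step 1: Calculate the second moment of area.
I = w * t^3 / 12 = 36 * 5^3 / 12 = 375.0 um^4
Step 2: Convert E to consistent units (1 GPa = 1000 uN/um^2).
E = 160 GPa = 160000 uN/um^2
Step 3: Calculate tip deflection.
delta = F * L^3 / (3 * E * I)
delta = 36.1 * 195^3 / (3 * 160000 * 375.0)
delta = 1.4871 um


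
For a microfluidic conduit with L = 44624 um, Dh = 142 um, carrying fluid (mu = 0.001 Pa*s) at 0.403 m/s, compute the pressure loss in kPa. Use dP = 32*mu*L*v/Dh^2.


Step 1: Convert to SI: L = 44624e-6 m, Dh = 142e-6 m
Step 2: dP = 32 * 0.001 * 44624e-6 * 0.403 / (142e-6)^2
Step 3: dP = 28539.53 Pa
Step 4: Convert to kPa: dP = 28.54 kPa


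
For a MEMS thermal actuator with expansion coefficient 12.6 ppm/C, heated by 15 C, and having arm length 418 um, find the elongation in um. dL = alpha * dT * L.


Step 1: Convert CTE: alpha = 12.6 ppm/C = 12.6e-6 /C
Step 2: dL = 12.6e-6 * 15 * 418
dL = 0.079 um


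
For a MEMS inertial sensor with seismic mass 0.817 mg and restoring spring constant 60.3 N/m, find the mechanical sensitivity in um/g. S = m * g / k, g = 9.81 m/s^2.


Step 1: Convert mass: m = 0.817 mg = 8.17e-07 kg
Step 2: S = m * g / k = 8.17e-07 * 9.81 / 60.3
Step 3: S = 1.33e-07 m/g
Step 4: Convert to um/g: S = 0.133 um/g


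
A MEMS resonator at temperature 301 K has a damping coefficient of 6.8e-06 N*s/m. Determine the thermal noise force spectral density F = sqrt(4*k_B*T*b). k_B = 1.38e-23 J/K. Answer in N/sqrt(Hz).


Step 1: Compute 4 * k_B * T * b
= 4 * 1.38e-23 * 301 * 6.8e-06
= 1.1298e-25 N^2/Hz
Step 2: F_noise = sqrt(1.1298e-25)
F_noise = 3.36e-13 N/sqrt(Hz)


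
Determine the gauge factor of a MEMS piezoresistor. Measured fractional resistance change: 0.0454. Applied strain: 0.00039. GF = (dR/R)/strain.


Step 1: Identify values.
dR/R = 0.0454, strain = 0.00039
Step 2: GF = (dR/R) / strain = 0.0454 / 0.00039
GF = 116.4


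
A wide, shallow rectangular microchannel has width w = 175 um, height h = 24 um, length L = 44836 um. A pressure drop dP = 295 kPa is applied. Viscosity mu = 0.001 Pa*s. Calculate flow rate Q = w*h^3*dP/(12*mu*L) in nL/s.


Step 1: Convert all dimensions to SI (meters).
w = 175e-6 m, h = 24e-6 m, L = 44836e-6 m, dP = 295e3 Pa
Step 2: Q = w * h^3 * dP / (12 * mu * L)
Q = 175e-6 * (24e-6)^3 * 295e3 / (12 * 0.001 * 44836e-6) = 1.32643412e-09 m^3/s
Step 3: Convert Q from m^3/s to nL/s (1 m^3 = 1e12 nL, so multiply by 1e12).
Q = 1326.434 nL/s


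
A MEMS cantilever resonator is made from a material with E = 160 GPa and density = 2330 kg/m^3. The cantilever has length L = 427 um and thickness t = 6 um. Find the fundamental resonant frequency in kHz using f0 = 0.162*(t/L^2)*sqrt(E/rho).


Step 1: Convert units to SI.
t_SI = 6e-6 m, L_SI = 427e-6 m
Step 2: Calculate sqrt(E/rho).
sqrt(160e9 / 2330) = 8286.71 m/s
Step 3: Compute f0.
f0 = 0.162 * 6e-6 / (427e-6)^2 * 8286.71 = 44176.6 Hz = 44.18 kHz


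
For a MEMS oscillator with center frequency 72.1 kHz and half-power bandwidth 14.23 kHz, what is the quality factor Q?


Step 1: Q = f0 / bandwidth
Step 2: Q = 72.1 / 14.23
Q = 5.1


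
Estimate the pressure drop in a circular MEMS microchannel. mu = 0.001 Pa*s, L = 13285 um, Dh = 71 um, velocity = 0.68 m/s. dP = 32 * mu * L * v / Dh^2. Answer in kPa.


Step 1: Convert to SI: L = 13285e-6 m, Dh = 71e-6 m
Step 2: dP = 32 * 0.001 * 13285e-6 * 0.68 / (71e-6)^2
Step 3: dP = 57346.08 Pa
Step 4: Convert to kPa: dP = 57.35 kPa


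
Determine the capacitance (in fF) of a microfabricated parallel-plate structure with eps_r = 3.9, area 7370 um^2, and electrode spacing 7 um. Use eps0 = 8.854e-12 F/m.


Step 1: Convert area to m^2: A = 7370e-12 m^2
Step 2: Convert gap to m: d = 7e-6 m
Step 3: C = eps0 * eps_r * A / d
C = 8.854e-12 * 3.9 * 7370e-12 / 7e-6
Step 4: Convert to fF (multiply by 1e15).
C = 36.36 fF


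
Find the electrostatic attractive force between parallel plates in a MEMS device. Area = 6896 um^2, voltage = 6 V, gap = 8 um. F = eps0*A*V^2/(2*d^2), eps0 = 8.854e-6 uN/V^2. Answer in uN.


Step 1: Identify parameters.
eps0 = 8.854e-6 uN/V^2, A = 6896 um^2, V = 6 V, d = 8 um
Step 2: Compute V^2 = 6^2 = 36
Step 3: Compute d^2 = 8^2 = 64
Step 4: F = 0.5 * 8.854e-6 * 6896 * 36 / 64
F = 0.017 uN


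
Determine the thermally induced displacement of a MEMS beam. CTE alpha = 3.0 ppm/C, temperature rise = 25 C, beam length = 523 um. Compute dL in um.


Step 1: Convert CTE: alpha = 3.0 ppm/C = 3.0e-6 /C
Step 2: dL = 3.0e-6 * 25 * 523
dL = 0.0392 um


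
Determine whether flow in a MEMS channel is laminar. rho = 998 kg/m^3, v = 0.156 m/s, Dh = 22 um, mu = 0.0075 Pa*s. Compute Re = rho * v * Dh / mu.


Step 1: Convert Dh to meters: Dh = 22e-6 m
Step 2: Re = rho * v * Dh / mu
Re = 998 * 0.156 * 22e-6 / 0.0075
Re = 0.457
Since Re = 0.457 is below ~2300, the flow is laminar.


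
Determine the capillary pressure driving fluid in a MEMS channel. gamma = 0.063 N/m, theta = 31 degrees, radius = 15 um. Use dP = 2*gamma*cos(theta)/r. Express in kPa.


Step 1: cos(31 deg) = 0.8572
Step 2: Convert r to m: r = 15e-6 m
Step 3: dP = 2 * 0.063 * 0.8572 / 15e-6 = 7200.5 Pa
Step 4: Convert Pa to kPa (divide by 1000).
dP = 7.2 kPa


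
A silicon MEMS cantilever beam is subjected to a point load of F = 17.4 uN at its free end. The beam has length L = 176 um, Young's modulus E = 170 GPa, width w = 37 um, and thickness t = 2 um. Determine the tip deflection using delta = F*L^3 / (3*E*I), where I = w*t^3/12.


Step 1: Calculate the second moment of area.
I = w * t^3 / 12 = 37 * 2^3 / 12 = 24.6667 um^4
Step 2: Convert E to consistent units (1 GPa = 1000 uN/um^2).
E = 170 GPa = 170000 uN/um^2
Step 3: Calculate tip deflection.
delta = F * L^3 / (3 * E * I)
delta = 17.4 * 176^3 / (3 * 170000 * 24.6667)
delta = 7.5406 um


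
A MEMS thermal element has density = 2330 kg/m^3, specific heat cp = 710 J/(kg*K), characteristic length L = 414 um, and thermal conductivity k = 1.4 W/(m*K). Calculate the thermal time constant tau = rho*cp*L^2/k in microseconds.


Step 1: Convert L to m: L = 414e-6 m
Step 2: L^2 = (414e-6)^2 = 1.71396e-07 m^2
Step 3: tau = 2330 * 710 * 1.71396e-07 / 1.4 = 2.0252885914e-01 s
Step 4: Convert to microseconds (multiply by 1e6).
tau = 202528.859 us


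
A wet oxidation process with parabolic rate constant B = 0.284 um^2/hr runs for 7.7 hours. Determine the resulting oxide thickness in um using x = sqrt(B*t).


Step 1: Compute B*t = 0.284 * 7.7 = 2.1868
Step 2: x = sqrt(2.1868)
x = 1.479 um


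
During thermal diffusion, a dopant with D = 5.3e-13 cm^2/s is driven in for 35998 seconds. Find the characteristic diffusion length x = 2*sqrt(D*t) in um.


Step 1: Compute D*t = 5.3e-13 * 35998 = 1.907894e-08 cm^2
Step 2: sqrt(D*t) = 1.38127e-04 cm
Step 3: x = 2 * 1.38127e-04 cm = 2.76254e-04 cm
Step 4: Convert to um (1 cm = 1e4 um): x = 2.763 um


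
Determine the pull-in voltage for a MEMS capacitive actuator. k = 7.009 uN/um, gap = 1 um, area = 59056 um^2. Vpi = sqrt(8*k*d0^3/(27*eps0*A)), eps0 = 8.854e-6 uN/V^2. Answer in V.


Step 1: Compute numerator: 8 * k * d0^3 = 8 * 7.009 * 1^3 = 56.072
Step 2: Compute denominator: 27 * eps0 * A = 27 * 8.854e-6 * 59056 = 14.117809
Step 3: Vpi = sqrt(56.072 / 14.117809)
Vpi = 1.99 V


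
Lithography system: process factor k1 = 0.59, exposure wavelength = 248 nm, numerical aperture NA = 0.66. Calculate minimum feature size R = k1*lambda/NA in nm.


Step 1: Identify values: k1 = 0.59, lambda = 248 nm, NA = 0.66
Step 2: R = k1 * lambda / NA
R = 0.59 * 248 / 0.66
R = 221.7 nm


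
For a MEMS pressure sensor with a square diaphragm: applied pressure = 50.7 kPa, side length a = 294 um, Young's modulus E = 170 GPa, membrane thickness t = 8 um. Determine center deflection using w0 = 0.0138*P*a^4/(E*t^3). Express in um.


Step 1: Convert pressure to compatible units (E is in GPa, so P in GPa).
P = 50.7 kPa = 50.7e-6 GPa
Step 2: Compute numerator: 0.0138 * P * a^4.
a^4 = 294^4 = 7471182096
numerator = 0.0138 * 50.7e-6 * 7471182096 = 5.2273e+03
Step 3: Compute denominator: E * t^3 = 170 * 8^3 = 87040
Step 4: w0 = numerator / denominator = 5.2273e+03 / 87040 = 0.0601 um


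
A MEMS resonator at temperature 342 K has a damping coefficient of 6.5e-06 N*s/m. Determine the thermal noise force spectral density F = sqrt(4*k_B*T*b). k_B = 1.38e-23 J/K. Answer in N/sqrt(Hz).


Step 1: Compute 4 * k_B * T * b
= 4 * 1.38e-23 * 342 * 6.5e-06
= 1.2271e-25 N^2/Hz
Step 2: F_noise = sqrt(1.2271e-25)
F_noise = 3.50e-13 N/sqrt(Hz)


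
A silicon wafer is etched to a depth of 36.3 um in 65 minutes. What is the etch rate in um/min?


Step 1: Etch rate = depth / time
Step 2: rate = 36.3 / 65
rate = 0.558 um/min


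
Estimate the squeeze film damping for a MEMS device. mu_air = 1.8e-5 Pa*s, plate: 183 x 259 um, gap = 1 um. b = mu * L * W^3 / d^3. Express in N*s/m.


Step 1: Convert to SI.
L = 183e-6 m, W = 259e-6 m, d = 1e-6 m
Step 2: W^3 = (259e-6)^3 = 1.74e-11 m^3
Step 3: d^3 = (1e-6)^3 = 1.00e-18 m^3
Step 4: b = 1.8e-5 * 183e-6 * 1.74e-11 / 1.00e-18
b = 5.72e-02 N*s/m


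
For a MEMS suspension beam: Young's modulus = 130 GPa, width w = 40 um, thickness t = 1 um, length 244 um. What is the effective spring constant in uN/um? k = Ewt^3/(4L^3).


Step 1: Convert E to consistent units (1 GPa = 1000 uN/um^2).
E = 130 GPa = 130000 uN/um^2
Step 2: Compute t^3 = 1^3 = 1
Step 3: Compute L^3 = 244^3 = 14526784
Step 4: k = 130000 * 40 * 1 / (4 * 14526784)
k = 0.0895 uN/um


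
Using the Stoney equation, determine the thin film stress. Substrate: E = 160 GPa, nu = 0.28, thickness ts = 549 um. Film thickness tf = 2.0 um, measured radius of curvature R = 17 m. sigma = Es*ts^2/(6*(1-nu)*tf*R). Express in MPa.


Step 1: Compute numerator: Es * ts^2 = 160 * 549^2 = 48224160 (GPa*um^2)
Step 2: Compute denominator (R in um): 6*(1-nu)*tf*R = 6*0.72*2.0*17e6 = 146880000.0 (um^2)
Step 3: sigma (GPa) = 48224160 / 146880000.0 = 3.28324e-01 GPa
Step 4: Convert to MPa (x1000): sigma = 328.3 MPa


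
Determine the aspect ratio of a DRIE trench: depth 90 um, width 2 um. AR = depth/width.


Step 1: AR = depth / width
Step 2: AR = 90 / 2
AR = 45.0


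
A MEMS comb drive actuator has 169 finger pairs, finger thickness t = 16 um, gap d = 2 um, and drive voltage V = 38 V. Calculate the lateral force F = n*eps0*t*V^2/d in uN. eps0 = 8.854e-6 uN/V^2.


Step 1: Parameters: n=169, eps0=8.854e-6 uN/V^2, t=16 um, V=38 V, d=2 um
Step 2: V^2 = 1444
Step 3: F = 169 * 8.854e-6 * 16 * 1444 / 2
F = 17.286 uN


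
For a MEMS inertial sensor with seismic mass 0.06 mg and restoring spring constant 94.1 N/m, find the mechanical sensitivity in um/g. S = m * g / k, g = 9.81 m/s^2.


Step 1: Convert mass: m = 0.06 mg = 6.00e-08 kg
Step 2: S = m * g / k = 6.00e-08 * 9.81 / 94.1
Step 3: S = 6.26e-09 m/g
Step 4: Convert to um/g: S = 0.006 um/g


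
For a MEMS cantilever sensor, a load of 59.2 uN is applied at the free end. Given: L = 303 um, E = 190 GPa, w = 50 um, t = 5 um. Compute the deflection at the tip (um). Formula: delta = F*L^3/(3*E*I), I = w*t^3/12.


Step 1: Calculate the second moment of area.
I = w * t^3 / 12 = 50 * 5^3 / 12 = 520.8333 um^4
Step 2: Convert E to consistent units (1 GPa = 1000 uN/um^2).
E = 190 GPa = 190000 uN/um^2
Step 3: Calculate tip deflection.
delta = F * L^3 / (3 * E * I)
delta = 59.2 * 303^3 / (3 * 190000 * 520.8333)
delta = 5.5472 um


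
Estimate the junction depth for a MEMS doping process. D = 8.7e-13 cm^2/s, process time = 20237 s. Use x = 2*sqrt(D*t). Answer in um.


Step 1: Compute D*t = 8.7e-13 * 20237 = 1.760619e-08 cm^2
Step 2: sqrt(D*t) = 1.32688e-04 cm
Step 3: x = 2 * 1.32688e-04 cm = 2.65376e-04 cm
Step 4: Convert to um (1 cm = 1e4 um): x = 2.654 um


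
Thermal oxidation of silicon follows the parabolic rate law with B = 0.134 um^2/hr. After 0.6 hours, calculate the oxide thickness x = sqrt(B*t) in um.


Step 1: Compute B*t = 0.134 * 0.6 = 0.0804
Step 2: x = sqrt(0.0804)
x = 0.284 um


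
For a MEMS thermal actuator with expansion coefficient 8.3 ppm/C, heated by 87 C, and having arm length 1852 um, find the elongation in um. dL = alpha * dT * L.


Step 1: Convert CTE: alpha = 8.3 ppm/C = 8.3e-6 /C
Step 2: dL = 8.3e-6 * 87 * 1852
dL = 1.3373 um


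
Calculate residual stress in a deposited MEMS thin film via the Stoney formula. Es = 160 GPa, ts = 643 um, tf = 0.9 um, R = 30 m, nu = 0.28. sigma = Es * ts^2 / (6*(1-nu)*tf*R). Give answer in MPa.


Step 1: Compute numerator: Es * ts^2 = 160 * 643^2 = 66151840 (GPa*um^2)
Step 2: Compute denominator (R in um): 6*(1-nu)*tf*R = 6*0.72*0.9*30e6 = 116640000.0 (um^2)
Step 3: sigma (GPa) = 66151840 / 116640000.0 = 5.67145e-01 GPa
Step 4: Convert to MPa (x1000): sigma = 567.1 MPa


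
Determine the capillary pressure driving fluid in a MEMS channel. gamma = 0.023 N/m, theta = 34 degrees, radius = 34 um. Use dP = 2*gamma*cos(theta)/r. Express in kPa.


Step 1: cos(34 deg) = 0.829
Step 2: Convert r to m: r = 34e-6 m
Step 3: dP = 2 * 0.023 * 0.829 / 34e-6 = 1121.6 Pa
Step 4: Convert Pa to kPa (divide by 1000).
dP = 1.12 kPa


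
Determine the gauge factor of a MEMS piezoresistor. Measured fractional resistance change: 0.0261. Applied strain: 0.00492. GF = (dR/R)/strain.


Step 1: Identify values.
dR/R = 0.0261, strain = 0.00492
Step 2: GF = (dR/R) / strain = 0.0261 / 0.00492
GF = 5.3


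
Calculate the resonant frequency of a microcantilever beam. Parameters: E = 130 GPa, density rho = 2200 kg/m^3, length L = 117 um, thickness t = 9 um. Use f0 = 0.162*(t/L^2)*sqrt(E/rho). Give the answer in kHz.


Step 1: Convert units to SI.
t_SI = 9e-6 m, L_SI = 117e-6 m
Step 2: Calculate sqrt(E/rho).
sqrt(130e9 / 2200) = 7687.06 m/s
Step 3: Compute f0.
f0 = 0.162 * 9e-6 / (117e-6)^2 * 7687.06 = 818740.1 Hz = 818.74 kHz


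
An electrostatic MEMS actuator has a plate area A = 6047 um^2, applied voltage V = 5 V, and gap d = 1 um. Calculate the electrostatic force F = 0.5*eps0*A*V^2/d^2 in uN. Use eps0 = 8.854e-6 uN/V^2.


Step 1: Identify parameters.
eps0 = 8.854e-6 uN/V^2, A = 6047 um^2, V = 5 V, d = 1 um
Step 2: Compute V^2 = 5^2 = 25
Step 3: Compute d^2 = 1^2 = 1
Step 4: F = 0.5 * 8.854e-6 * 6047 * 25 / 1
F = 0.669 uN


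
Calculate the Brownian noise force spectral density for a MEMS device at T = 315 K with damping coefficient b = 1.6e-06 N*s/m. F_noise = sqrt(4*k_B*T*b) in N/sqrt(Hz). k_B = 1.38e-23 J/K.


Step 1: Compute 4 * k_B * T * b
= 4 * 1.38e-23 * 315 * 1.6e-06
= 2.7821e-26 N^2/Hz
Step 2: F_noise = sqrt(2.7821e-26)
F_noise = 1.67e-13 N/sqrt(Hz)


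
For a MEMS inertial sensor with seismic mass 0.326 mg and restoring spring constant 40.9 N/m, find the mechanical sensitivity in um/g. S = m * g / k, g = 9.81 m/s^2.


Step 1: Convert mass: m = 0.326 mg = 3.26e-07 kg
Step 2: S = m * g / k = 3.26e-07 * 9.81 / 40.9
Step 3: S = 7.82e-08 m/g
Step 4: Convert to um/g: S = 0.078 um/g


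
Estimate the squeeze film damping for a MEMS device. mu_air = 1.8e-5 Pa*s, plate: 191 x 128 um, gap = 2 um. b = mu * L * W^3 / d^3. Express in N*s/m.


Step 1: Convert to SI.
L = 191e-6 m, W = 128e-6 m, d = 2e-6 m
Step 2: W^3 = (128e-6)^3 = 2.10e-12 m^3
Step 3: d^3 = (2e-6)^3 = 8.00e-18 m^3
Step 4: b = 1.8e-5 * 191e-6 * 2.10e-12 / 8.00e-18
b = 9.01e-04 N*s/m


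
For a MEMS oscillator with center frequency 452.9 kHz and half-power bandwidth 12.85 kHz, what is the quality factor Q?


Step 1: Q = f0 / bandwidth
Step 2: Q = 452.9 / 12.85
Q = 35.2


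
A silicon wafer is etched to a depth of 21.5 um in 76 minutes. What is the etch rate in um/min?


Step 1: Etch rate = depth / time
Step 2: rate = 21.5 / 76
rate = 0.283 um/min


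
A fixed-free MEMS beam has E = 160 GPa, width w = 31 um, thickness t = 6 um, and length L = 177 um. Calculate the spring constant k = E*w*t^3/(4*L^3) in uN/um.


Step 1: Convert E to consistent units (1 GPa = 1000 uN/um^2).
E = 160 GPa = 160000 uN/um^2
Step 2: Compute t^3 = 6^3 = 216
Step 3: Compute L^3 = 177^3 = 5545233
Step 4: k = 160000 * 31 * 216 / (4 * 5545233)
k = 48.3009 uN/um


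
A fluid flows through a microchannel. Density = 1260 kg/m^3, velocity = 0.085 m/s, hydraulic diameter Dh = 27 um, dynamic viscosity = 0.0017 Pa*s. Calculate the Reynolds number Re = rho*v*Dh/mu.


Step 1: Convert Dh to meters: Dh = 27e-6 m
Step 2: Re = rho * v * Dh / mu
Re = 1260 * 0.085 * 27e-6 / 0.0017
Re = 1.701


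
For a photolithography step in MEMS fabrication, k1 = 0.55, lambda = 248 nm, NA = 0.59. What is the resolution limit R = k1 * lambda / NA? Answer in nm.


Step 1: Identify values: k1 = 0.55, lambda = 248 nm, NA = 0.59
Step 2: R = k1 * lambda / NA
R = 0.55 * 248 / 0.59
R = 231.2 nm


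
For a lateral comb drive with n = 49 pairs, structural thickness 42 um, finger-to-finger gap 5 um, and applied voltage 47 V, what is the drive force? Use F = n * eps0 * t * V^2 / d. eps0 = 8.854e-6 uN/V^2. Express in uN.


Step 1: Parameters: n=49, eps0=8.854e-6 uN/V^2, t=42 um, V=47 V, d=5 um
Step 2: V^2 = 2209
Step 3: F = 49 * 8.854e-6 * 42 * 2209 / 5
F = 8.05 uN


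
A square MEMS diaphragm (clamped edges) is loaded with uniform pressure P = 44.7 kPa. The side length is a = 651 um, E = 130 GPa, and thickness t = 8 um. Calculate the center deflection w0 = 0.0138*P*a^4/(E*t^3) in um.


Step 1: Convert pressure to compatible units (E is in GPa, so P in GPa).
P = 44.7 kPa = 44.7e-6 GPa
Step 2: Compute numerator: 0.0138 * P * a^4.
a^4 = 651^4 = 179607287601
numerator = 0.0138 * 44.7e-6 * 179607287601 = 1.107926e+05
Step 3: Compute denominator: E * t^3 = 130 * 8^3 = 66560
Step 4: w0 = numerator / denominator = 1.107926e+05 / 66560 = 1.6646 um


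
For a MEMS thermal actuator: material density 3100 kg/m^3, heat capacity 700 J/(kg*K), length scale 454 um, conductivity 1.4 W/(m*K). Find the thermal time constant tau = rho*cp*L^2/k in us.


Step 1: Convert L to m: L = 454e-6 m
Step 2: L^2 = (454e-6)^2 = 2.06116e-07 m^2
Step 3: tau = 3100 * 700 * 2.06116e-07 / 1.4 = 3.194798e-01 s
Step 4: Convert to microseconds (multiply by 1e6).
tau = 319479.8 us


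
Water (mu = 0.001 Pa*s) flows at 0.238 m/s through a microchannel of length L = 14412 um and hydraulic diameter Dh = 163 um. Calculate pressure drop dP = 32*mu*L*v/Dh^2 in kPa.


Step 1: Convert to SI: L = 14412e-6 m, Dh = 163e-6 m
Step 2: dP = 32 * 0.001 * 14412e-6 * 0.238 / (163e-6)^2
Step 3: dP = 4131.20 Pa
Step 4: Convert to kPa: dP = 4.13 kPa


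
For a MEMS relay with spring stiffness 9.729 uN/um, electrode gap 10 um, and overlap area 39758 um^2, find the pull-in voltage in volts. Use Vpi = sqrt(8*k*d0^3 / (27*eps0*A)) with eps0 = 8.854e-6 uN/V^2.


Step 1: Compute numerator: 8 * k * d0^3 = 8 * 9.729 * 10^3 = 77832.0
Step 2: Compute denominator: 27 * eps0 * A = 27 * 8.854e-6 * 39758 = 9.504468
Step 3: Vpi = sqrt(77832.0 / 9.504468)
Vpi = 90.49 V


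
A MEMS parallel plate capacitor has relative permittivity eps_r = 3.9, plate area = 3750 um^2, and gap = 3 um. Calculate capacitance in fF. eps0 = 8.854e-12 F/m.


Step 1: Convert area to m^2: A = 3750e-12 m^2
Step 2: Convert gap to m: d = 3e-6 m
Step 3: C = eps0 * eps_r * A / d
C = 8.854e-12 * 3.9 * 3750e-12 / 3e-6
Step 4: Convert to fF (multiply by 1e15).
C = 43.16 fF


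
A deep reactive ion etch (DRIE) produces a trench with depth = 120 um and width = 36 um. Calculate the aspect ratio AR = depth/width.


Step 1: AR = depth / width
Step 2: AR = 120 / 36
AR = 3.3


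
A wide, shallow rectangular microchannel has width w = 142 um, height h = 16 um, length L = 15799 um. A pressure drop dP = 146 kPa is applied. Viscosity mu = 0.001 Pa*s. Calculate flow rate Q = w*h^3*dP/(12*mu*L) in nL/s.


Step 1: Convert all dimensions to SI (meters).
w = 142e-6 m, h = 16e-6 m, L = 15799e-6 m, dP = 146e3 Pa
Step 2: Q = w * h^3 * dP / (12 * mu * L)
Q = 142e-6 * (16e-6)^3 * 146e3 / (12 * 0.001 * 15799e-6) = 4.479095e-10 m^3/s
Step 3: Convert Q from m^3/s to nL/s (1 m^3 = 1e12 nL, so multiply by 1e12).
Q = 447.91 nL/s


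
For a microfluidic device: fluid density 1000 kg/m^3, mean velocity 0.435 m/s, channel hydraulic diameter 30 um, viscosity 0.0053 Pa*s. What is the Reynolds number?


Step 1: Convert Dh to meters: Dh = 30e-6 m
Step 2: Re = rho * v * Dh / mu
Re = 1000 * 0.435 * 30e-6 / 0.0053
Re = 2.462


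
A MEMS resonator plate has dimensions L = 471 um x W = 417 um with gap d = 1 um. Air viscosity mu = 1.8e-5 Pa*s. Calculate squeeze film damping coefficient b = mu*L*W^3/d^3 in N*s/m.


Step 1: Convert to SI.
L = 471e-6 m, W = 417e-6 m, d = 1e-6 m
Step 2: W^3 = (417e-6)^3 = 7.25e-11 m^3
Step 3: d^3 = (1e-6)^3 = 1.00e-18 m^3
Step 4: b = 1.8e-5 * 471e-6 * 7.25e-11 / 1.00e-18
b = 6.15e-01 N*s/m


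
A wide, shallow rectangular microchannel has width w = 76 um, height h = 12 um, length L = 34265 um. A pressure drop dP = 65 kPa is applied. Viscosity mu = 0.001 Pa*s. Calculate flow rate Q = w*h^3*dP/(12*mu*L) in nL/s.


Step 1: Convert all dimensions to SI (meters).
w = 76e-6 m, h = 12e-6 m, L = 34265e-6 m, dP = 65e3 Pa
Step 2: Q = w * h^3 * dP / (12 * mu * L)
Q = 76e-6 * (12e-6)^3 * 65e3 / (12 * 0.001 * 34265e-6) = 2.076054e-11 m^3/s
Step 3: Convert Q from m^3/s to nL/s (1 m^3 = 1e12 nL, so multiply by 1e12).
Q = 20.761 nL/s


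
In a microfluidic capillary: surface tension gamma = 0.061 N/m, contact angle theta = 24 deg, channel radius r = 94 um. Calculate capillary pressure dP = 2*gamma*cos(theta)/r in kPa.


Step 1: cos(24 deg) = 0.9135
Step 2: Convert r to m: r = 94e-6 m
Step 3: dP = 2 * 0.061 * 0.9135 / 94e-6 = 1185.6 Pa
Step 4: Convert Pa to kPa (divide by 1000).
dP = 1.19 kPa


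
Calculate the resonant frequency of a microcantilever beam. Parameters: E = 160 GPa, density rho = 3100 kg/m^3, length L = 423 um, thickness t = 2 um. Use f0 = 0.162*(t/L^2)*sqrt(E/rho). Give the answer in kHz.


Step 1: Convert units to SI.
t_SI = 2e-6 m, L_SI = 423e-6 m
Step 2: Calculate sqrt(E/rho).
sqrt(160e9 / 3100) = 7184.21 m/s
Step 3: Compute f0.
f0 = 0.162 * 2e-6 / (423e-6)^2 * 7184.21 = 13009.0 Hz = 13.01 kHz


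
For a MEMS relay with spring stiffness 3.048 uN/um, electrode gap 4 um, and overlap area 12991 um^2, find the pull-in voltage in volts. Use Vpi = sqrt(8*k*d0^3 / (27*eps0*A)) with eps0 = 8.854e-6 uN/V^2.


Step 1: Compute numerator: 8 * k * d0^3 = 8 * 3.048 * 4^3 = 1560.576
Step 2: Compute denominator: 27 * eps0 * A = 27 * 8.854e-6 * 12991 = 3.105602
Step 3: Vpi = sqrt(1560.576 / 3.105602)
Vpi = 22.42 V


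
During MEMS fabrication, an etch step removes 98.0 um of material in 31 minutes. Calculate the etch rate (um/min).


Step 1: Etch rate = depth / time
Step 2: rate = 98.0 / 31
rate = 3.161 um/min


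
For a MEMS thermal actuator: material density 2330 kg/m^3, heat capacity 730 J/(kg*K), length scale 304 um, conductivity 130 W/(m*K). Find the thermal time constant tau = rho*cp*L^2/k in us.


Step 1: Convert L to m: L = 304e-6 m
Step 2: L^2 = (304e-6)^2 = 9.2416e-08 m^2
Step 3: tau = 2330 * 730 * 9.2416e-08 / 130 = 1.20915673e-03 s
Step 4: Convert to microseconds (multiply by 1e6).
tau = 1209.157 us


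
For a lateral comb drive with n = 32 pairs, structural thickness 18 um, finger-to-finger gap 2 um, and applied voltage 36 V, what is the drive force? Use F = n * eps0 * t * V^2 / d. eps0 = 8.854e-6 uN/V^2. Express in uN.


Step 1: Parameters: n=32, eps0=8.854e-6 uN/V^2, t=18 um, V=36 V, d=2 um
Step 2: V^2 = 1296
Step 3: F = 32 * 8.854e-6 * 18 * 1296 / 2
F = 3.305 uN
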